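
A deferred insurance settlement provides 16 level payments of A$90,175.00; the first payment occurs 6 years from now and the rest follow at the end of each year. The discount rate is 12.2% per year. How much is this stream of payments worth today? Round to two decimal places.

A$349,784.16

Ordinary annuity of 16 payments, first payment at period 6.
Periodic rate r = 0.122 per year.
The ordinary-annuity PV formula values the stream one period before the first payment (period 5); discount that back 5 periods:
PV₀ = 90,175 × [1 − (1+r)^−16] / r × (1+r)^−5 = A$349,784.16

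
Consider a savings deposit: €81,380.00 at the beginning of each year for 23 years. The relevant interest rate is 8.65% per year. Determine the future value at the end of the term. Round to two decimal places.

€5,867,745.58

This is an annuity due: 23 deposits of €81,380.00 at the beginning of each year.
Periodic rate r = 0.0865 per year.
FV = PMT × [((1+r)^n − 1)/r] × (1+r) = 81,380 × [(1+r)^23 − 1] / r × (1+r) = €5,867,745.58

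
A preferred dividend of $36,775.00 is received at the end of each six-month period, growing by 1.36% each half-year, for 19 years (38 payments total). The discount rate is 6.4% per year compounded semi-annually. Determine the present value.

$989,766.60

Periodic rate r = 0.064/2 per half-year; n is counted in half-years.
Growing ordinary annuity: PV = PMT₁ × [1 − ((1+g)/(1+r))^n] / (r − g) = 36,775 × [1 − ((1+0.0136)/(1+r))^38] / (r − 0.0136) = $989,766.60.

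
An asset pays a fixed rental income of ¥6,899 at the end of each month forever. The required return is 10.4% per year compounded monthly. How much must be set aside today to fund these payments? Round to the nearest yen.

Periodic rate r = 0.104/12 per month.
Level perpetuity: PV = PMT / r = 6,899 / (0.104/12) = ¥796,038.

¥796,038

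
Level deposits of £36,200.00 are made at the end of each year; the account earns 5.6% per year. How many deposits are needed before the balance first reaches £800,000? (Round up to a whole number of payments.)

Periodic rate r = 0.056 per year.
Ordinary annuity FV: 800,000 = 36,200 × [((1+r)^n − 1)/r].
(1+r)^n = 1 + 800,000 × r / 36,200, so n = ln(1 + 800,000·r/36,200) / ln(1+r) = 14.78.
Round up to a whole number of payments: n = 15.

15 payments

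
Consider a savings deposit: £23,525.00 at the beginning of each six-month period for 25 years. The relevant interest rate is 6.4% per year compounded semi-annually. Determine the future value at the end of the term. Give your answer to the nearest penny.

This is an annuity due: 50 deposits of £23,525.00 at the beginning of each six-month period.
Periodic rate r = 0.064/2 per half-year; n is counted in half-years.
FV = PMT × [((1+r)^n − 1)/r] × (1+r) = 23,525 × [(1+r)^50 − 1] / r × (1+r) = £2,906,067.59

£2,906,067.59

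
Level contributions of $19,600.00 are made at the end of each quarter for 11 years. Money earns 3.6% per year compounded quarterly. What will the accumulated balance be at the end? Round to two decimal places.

This is an ordinary annuity: 44 deposits of $19,600.00 at the end of each quarter.
Periodic rate r = 0.036/4 per quarter; n is counted in quarters.
FV = PMT × [((1+r)^n − 1)/r] = 19,600 × [(1+r)^44 − 1] / r = $1,052,388.48

$1,052,388.48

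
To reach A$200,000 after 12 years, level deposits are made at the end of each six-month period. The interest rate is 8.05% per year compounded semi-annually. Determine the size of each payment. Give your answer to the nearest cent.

Level ordinary annuity; solve FV = PMT × [((1+r)^n − 1)/r] for PMT.
Periodic rate r = 0.0805/2 per half-year; n is counted in half-years.
With n = 24: PMT = 200,000 / ([((1+r)^n − 1)/r]) = A$5,100.96

A$5,100.96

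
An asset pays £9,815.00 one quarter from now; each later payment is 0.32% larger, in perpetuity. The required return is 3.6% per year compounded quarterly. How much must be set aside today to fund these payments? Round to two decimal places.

£1,692,241.38

Periodic rate r = 0.036/4 per quarter.
Growing perpetuity (Gordon): PV = PMT₁ / (r − g) = 9,815 / (r − 0.0032) = £1,692,241.38.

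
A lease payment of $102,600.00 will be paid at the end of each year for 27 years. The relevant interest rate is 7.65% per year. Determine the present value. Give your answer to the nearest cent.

This is an ordinary annuity: 27 payments of $102,600.00 at the end of each year.
Periodic rate r = 0.0765 per year.
PV = PMT × [(1 − (1+r)^−n)/r] = 102,600 × [1 − (1+r)^−27] / r = $1,157,899.88

$1,157,899.88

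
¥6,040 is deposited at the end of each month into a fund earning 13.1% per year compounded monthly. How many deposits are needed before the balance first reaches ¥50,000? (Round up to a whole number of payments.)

Periodic rate r = 0.131/12 per month; n is counted in months.
Ordinary annuity FV: 50,000 = 6,040 × [((1+r)^n − 1)/r].
(1+r)^n = 1 + 50,000 × r / 6,040, so n = ln(1 + 50,000·r/6,040) / ln(1+r) = 7.97.
Round up to a whole number of payments: n = 8.

8 payments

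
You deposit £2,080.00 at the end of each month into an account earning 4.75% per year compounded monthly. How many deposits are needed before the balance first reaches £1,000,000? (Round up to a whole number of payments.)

270 payments

Periodic rate r = 0.0475/12 per month; n is counted in months.
Ordinary annuity FV: 1,000,000 = 2,080 × [((1+r)^n − 1)/r].
(1+r)^n = 1 + 1,000,000 × r / 2,080, so n = ln(1 + 1,000,000·r/2,080) / ln(1+r) = 269.78.
Round up to a whole number of payments: n = 270.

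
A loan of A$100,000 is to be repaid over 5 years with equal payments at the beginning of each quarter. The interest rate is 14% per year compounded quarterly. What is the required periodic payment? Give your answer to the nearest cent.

A$6,798.17

Level annuity due; solve PV = PMT × [(1 − (1+r)^−n)/r] × (1+r) for PMT.
Periodic rate r = 0.14/4 per quarter; n is counted in quarters.
With n = 20: PMT = 100,000 / ([(1 − (1+r)^−n)/r] × (1+r)) = A$6,798.17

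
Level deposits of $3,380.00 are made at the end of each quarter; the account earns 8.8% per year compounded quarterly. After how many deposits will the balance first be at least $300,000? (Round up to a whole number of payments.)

50 payments

Periodic rate r = 0.088/4 per quarter; n is counted in quarters.
Ordinary annuity FV: 300,000 = 3,380 × [((1+r)^n − 1)/r].
(1+r)^n = 1 + 300,000 × r / 3,380, so n = ln(1 + 300,000·r/3,380) / ln(1+r) = 49.75.
Round up to a whole number of payments: n = 50.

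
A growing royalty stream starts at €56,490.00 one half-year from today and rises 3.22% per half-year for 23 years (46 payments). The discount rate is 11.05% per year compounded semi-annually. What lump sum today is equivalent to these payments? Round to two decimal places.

€1,563,416.55

Periodic rate r = 0.1105/2 per half-year; n is counted in half-years.
Growing ordinary annuity: PV = PMT₁ × [1 − ((1+g)/(1+r))^n] / (r − g) = 56,490 × [1 − ((1+0.0322)/(1+r))^46] / (r − 0.0322) = €1,563,416.55.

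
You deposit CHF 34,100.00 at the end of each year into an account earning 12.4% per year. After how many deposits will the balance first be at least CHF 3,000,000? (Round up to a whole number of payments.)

Periodic rate r = 0.124 per year.
Ordinary annuity FV: 3,000,000 = 34,100 × [((1+r)^n − 1)/r].
(1+r)^n = 1 + 3,000,000 × r / 34,100, so n = ln(1 + 3,000,000·r/34,100) / ln(1+r) = 21.19.
Round up to a whole number of payments: n = 22.

22 payments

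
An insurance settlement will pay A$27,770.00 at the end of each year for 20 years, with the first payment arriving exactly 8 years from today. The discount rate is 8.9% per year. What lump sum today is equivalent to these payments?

Ordinary annuity of 20 payments, first payment at period 8.
Periodic rate r = 0.089 per year.
The ordinary-annuity PV formula values the stream one period before the first payment (period 7); discount that back 7 periods:
PV₀ = 27,770 × [1 − (1+r)^−20] / r × (1+r)^−7 = A$140,567.15

A$140,567.15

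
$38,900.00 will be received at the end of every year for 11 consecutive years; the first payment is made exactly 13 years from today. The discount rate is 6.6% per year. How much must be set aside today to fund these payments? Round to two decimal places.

Ordinary annuity of 11 payments, first payment at period 13.
Periodic rate r = 0.066 per year.
The ordinary-annuity PV formula values the stream one period before the first payment (period 12); discount that back 12 periods:
PV₀ = 38,900 × [1 − (1+r)^−11] / r × (1+r)^−12 = $138,212.18

$138,212.18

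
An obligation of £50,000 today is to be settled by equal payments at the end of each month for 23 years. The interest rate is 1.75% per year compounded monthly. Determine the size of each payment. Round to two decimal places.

Level ordinary annuity; solve PV = PMT × [(1 − (1+r)^−n)/r] for PMT.
Periodic rate r = 0.0175/12 per month; n is counted in months.
With n = 276: PMT = 50,000 / ([(1 − (1+r)^−n)/r]) = £220.19

£220.19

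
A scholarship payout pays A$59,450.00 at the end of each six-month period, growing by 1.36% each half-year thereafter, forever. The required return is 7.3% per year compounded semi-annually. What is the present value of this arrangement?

A$2,596,069.87

Periodic rate r = 0.073/2 per half-year.
Growing perpetuity (Gordon): PV = PMT₁ / (r − g) = 59,450 / (r − 0.0136) = A$2,596,069.87.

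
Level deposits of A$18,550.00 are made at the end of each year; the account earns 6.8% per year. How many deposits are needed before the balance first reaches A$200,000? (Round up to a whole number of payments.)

Periodic rate r = 0.068 per year.
Ordinary annuity FV: 200,000 = 18,550 × [((1+r)^n − 1)/r].
(1+r)^n = 1 + 200,000 × r / 18,550, so n = ln(1 + 200,000·r/18,550) / ln(1+r) = 8.36.
Round up to a whole number of payments: n = 9.

9 payments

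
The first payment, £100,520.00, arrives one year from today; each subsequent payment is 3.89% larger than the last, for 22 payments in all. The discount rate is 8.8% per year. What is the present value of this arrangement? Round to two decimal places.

Periodic rate r = 0.088 per year.
Growing ordinary annuity: PV = PMT₁ × [1 − ((1+g)/(1+r))^n] / (r − g) = 100,520 × [1 − ((1+0.0389)/(1+r))^22] / (r − 0.0389) = £1,306,012.45.

£1,306,012.45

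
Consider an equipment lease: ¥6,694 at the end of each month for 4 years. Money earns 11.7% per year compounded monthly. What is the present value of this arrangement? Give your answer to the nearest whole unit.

¥255,625

This is an ordinary annuity: 48 payments of ¥6,694 at the end of each month.
Periodic rate r = 0.117/12 per month; n is counted in months.
PV = PMT × [(1 − (1+r)^−n)/r] = 6,694 × [1 − (1+r)^−48] / r = ¥255,625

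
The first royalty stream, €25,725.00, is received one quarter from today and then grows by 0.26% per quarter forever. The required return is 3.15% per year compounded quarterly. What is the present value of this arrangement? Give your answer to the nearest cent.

Periodic rate r = 0.0315/4 per quarter.
Growing perpetuity (Gordon): PV = PMT₁ / (r − g) = 25,725 / (r − 0.0026) = €4,876,777.25.

€4,876,777.25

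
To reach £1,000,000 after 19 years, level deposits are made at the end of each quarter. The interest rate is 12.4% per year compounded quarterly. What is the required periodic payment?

£3,377.68

Level ordinary annuity; solve FV = PMT × [((1+r)^n − 1)/r] for PMT.
Periodic rate r = 0.124/4 per quarter; n is counted in quarters.
With n = 76: PMT = 1,000,000 / ([((1+r)^n − 1)/r]) = £3,377.68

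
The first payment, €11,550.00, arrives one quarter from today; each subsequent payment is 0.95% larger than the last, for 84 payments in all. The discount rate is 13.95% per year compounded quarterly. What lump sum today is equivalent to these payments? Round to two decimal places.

€398,610.53

Periodic rate r = 0.1395/4 per quarter; n is counted in quarters.
Growing ordinary annuity: PV = PMT₁ × [1 − ((1+g)/(1+r))^n] / (r − g) = 11,550 × [1 − ((1+0.0095)/(1+r))^84] / (r − 0.0095) = €398,610.53.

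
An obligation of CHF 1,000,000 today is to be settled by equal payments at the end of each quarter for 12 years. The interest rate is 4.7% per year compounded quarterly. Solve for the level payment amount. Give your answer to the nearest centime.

CHF 27,376.67

Level ordinary annuity; solve PV = PMT × [(1 − (1+r)^−n)/r] for PMT.
Periodic rate r = 0.047/4 per quarter; n is counted in quarters.
With n = 48: PMT = 1,000,000 / ([(1 − (1+r)^−n)/r]) = CHF 27,376.67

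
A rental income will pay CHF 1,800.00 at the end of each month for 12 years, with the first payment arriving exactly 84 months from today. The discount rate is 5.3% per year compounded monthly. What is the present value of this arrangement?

CHF 132,826.48

Ordinary annuity of 144 payments, first payment at period 84.
Periodic rate r = 0.053/12 per month; n is counted in months.
The ordinary-annuity PV formula values the stream one period before the first payment (period 83); discount that back 83 periods:
PV₀ = 1,800 × [1 − (1+r)^−144] / r × (1+r)^−83 = CHF 132,826.48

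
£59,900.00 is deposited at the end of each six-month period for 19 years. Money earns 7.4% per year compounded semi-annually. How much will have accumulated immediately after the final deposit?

This is an ordinary annuity: 38 deposits of £59,900.00 at the end of each six-month period.
Periodic rate r = 0.074/2 per half-year; n is counted in half-years.
FV = PMT × [((1+r)^n − 1)/r] = 59,900 × [(1+r)^38 − 1] / r = £4,820,072.42

£4,820,072.42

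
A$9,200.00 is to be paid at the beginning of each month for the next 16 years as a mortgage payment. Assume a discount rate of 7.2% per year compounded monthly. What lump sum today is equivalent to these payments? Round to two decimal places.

This is an annuity due: 192 payments of A$9,200.00 at the beginning of each month.
Periodic rate r = 0.072/12 per month; n is counted in months.
PV = PMT × [(1 − (1+r)^−n)/r] × (1+r) = 9,200 × [1 − (1+r)^−192] / r × (1+r) = A$1,053,405.63

A$1,053,405.63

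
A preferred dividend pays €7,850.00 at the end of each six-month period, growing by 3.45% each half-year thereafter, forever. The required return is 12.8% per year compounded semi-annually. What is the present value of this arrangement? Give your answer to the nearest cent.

€266,101.69

Periodic rate r = 0.128/2 per half-year.
Growing perpetuity (Gordon): PV = PMT₁ / (r − g) = 7,850 / (r − 0.0345) = €266,101.69.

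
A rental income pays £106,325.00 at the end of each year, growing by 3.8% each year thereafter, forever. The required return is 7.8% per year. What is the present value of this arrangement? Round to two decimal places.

£2,658,125.00

Periodic rate r = 0.078 per year.
Growing perpetuity (Gordon): PV = PMT₁ / (r − g) = 106,325 / (r − 0.038) = £2,658,125.00.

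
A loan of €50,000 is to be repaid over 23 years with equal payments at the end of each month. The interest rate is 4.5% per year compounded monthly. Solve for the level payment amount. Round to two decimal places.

Level ordinary annuity; solve PV = PMT × [(1 − (1+r)^−n)/r] for PMT.
Periodic rate r = 0.045/12 per month; n is counted in months.
With n = 276: PMT = 50,000 / ([(1 − (1+r)^−n)/r]) = €291.11

€291.11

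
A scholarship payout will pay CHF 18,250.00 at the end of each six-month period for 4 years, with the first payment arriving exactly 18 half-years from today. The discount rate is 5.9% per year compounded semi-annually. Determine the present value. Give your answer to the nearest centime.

CHF 78,315.82

Ordinary annuity of 8 payments, first payment at period 18.
Periodic rate r = 0.059/2 per half-year; n is counted in half-years.
The ordinary-annuity PV formula values the stream one period before the first payment (period 17); discount that back 17 periods:
PV₀ = 18,250 × [1 − (1+r)^−8] / r × (1+r)^−17 = CHF 78,315.82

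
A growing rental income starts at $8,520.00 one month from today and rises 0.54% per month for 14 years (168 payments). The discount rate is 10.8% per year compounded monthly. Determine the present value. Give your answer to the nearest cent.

$1,068,432.14

Periodic rate r = 0.108/12 per month; n is counted in months.
Growing ordinary annuity: PV = PMT₁ × [1 − ((1+g)/(1+r))^n] / (r − g) = 8,520 × [1 − ((1+0.0054)/(1+r))^168] / (r − 0.0054) = $1,068,432.14.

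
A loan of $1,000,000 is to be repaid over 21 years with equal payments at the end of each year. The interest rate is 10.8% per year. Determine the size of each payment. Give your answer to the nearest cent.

$122,179.59

Level ordinary annuity; solve PV = PMT × [(1 − (1+r)^−n)/r] for PMT.
Periodic rate r = 0.108 per year.
With n = 21: PMT = 1,000,000 / ([(1 − (1+r)^−n)/r]) = $122,179.59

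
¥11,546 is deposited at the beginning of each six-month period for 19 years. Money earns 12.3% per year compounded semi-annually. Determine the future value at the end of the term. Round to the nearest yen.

This is an annuity due: 38 deposits of ¥11,546 at the beginning of each six-month period.
Periodic rate r = 0.123/2 per half-year; n is counted in half-years.
FV = PMT × [((1+r)^n − 1)/r] × (1+r) = 11,546 × [(1+r)^38 − 1] / r × (1+r) = ¥1,725,739

¥1,725,739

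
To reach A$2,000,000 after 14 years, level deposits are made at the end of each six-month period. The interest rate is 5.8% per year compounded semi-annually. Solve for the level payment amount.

A$47,287.49

Level ordinary annuity; solve FV = PMT × [((1+r)^n − 1)/r] for PMT.
Periodic rate r = 0.058/2 per half-year; n is counted in half-years.
With n = 28: PMT = 2,000,000 / ([((1+r)^n − 1)/r]) = A$47,287.49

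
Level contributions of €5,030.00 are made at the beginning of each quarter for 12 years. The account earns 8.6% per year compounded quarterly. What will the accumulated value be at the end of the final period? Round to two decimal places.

€424,468.81

This is an annuity due: 48 deposits of €5,030.00 at the beginning of each quarter.
Periodic rate r = 0.086/4 per quarter; n is counted in quarters.
FV = PMT × [((1+r)^n − 1)/r] × (1+r) = 5,030 × [(1+r)^48 − 1] / r × (1+r) = €424,468.81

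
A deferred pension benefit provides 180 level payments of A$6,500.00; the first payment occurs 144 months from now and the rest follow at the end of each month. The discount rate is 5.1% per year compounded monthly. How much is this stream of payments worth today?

Ordinary annuity of 180 payments, first payment at period 144.
Periodic rate r = 0.051/12 per month; n is counted in months.
The ordinary-annuity PV formula values the stream one period before the first payment (period 143); discount that back 143 periods:
PV₀ = 6,500 × [1 − (1+r)^−180] / r × (1+r)^−143 = A$445,256.46

A$445,256.46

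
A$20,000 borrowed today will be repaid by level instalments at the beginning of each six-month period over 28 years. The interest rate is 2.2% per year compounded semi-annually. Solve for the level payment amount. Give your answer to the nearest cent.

Level annuity due; solve PV = PMT × [(1 − (1+r)^−n)/r] × (1+r) for PMT.
Periodic rate r = 0.022/2 per half-year; n is counted in half-years.
With n = 56: PMT = 20,000 / ([(1 − (1+r)^−n)/r] × (1+r)) = A$475.04

A$475.04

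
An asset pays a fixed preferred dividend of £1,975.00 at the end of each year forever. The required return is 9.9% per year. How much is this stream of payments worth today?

£19,949.49

Periodic rate r = 0.099 per year.
Level perpetuity: PV = PMT / r = 1,975 / (0.099) = £19,949.49.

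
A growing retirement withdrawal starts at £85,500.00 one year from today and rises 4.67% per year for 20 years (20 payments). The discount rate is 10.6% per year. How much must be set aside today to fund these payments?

Periodic rate r = 0.106 per year.
Growing ordinary annuity: PV = PMT₁ × [1 − ((1+g)/(1+r))^n] / (r − g) = 85,500 × [1 − ((1+0.0467)/(1+r))^20] / (r − 0.0467) = £962,911.84.

£962,911.84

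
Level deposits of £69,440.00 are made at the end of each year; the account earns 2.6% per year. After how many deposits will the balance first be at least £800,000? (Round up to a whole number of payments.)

11 payments

Periodic rate r = 0.026 per year.
Ordinary annuity FV: 800,000 = 69,440 × [((1+r)^n − 1)/r].
(1+r)^n = 1 + 800,000 × r / 69,440, so n = ln(1 + 800,000·r/69,440) / ln(1+r) = 10.21.
Round up to a whole number of payments: n = 11.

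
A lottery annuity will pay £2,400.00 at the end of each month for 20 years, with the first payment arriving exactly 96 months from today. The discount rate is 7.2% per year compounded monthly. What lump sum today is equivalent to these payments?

Ordinary annuity of 240 payments, first payment at period 96.
Periodic rate r = 0.072/12 per month; n is counted in months.
The ordinary-annuity PV formula values the stream one period before the first payment (period 95); discount that back 95 periods:
PV₀ = 2,400 × [1 − (1+r)^−240] / r × (1+r)^−95 = £172,677.45

£172,677.45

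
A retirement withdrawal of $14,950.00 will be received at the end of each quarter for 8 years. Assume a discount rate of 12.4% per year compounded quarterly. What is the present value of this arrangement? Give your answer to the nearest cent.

This is an ordinary annuity: 32 payments of $14,950.00 at the end of each quarter.
Periodic rate r = 0.124/4 per quarter; n is counted in quarters.
PV = PMT × [(1 − (1+r)^−n)/r] = 14,950 × [1 − (1+r)^−32] / r = $300,705.57

$300,705.57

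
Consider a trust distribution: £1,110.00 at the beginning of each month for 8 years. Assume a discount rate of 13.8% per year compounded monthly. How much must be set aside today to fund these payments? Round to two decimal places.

This is an annuity due: 96 payments of £1,110.00 at the beginning of each month.
Periodic rate r = 0.138/12 per month; n is counted in months.
PV = PMT × [(1 − (1+r)^−n)/r] × (1+r) = 1,110 × [1 − (1+r)^−96] / r × (1+r) = £65,058.13

£65,058.13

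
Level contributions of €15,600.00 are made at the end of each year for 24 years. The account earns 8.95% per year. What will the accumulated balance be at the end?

€1,189,512.48

This is an ordinary annuity: 24 deposits of €15,600.00 at the end of each year.
Periodic rate r = 0.0895 per year.
FV = PMT × [((1+r)^n − 1)/r] = 15,600 × [(1+r)^24 − 1] / r = €1,189,512.48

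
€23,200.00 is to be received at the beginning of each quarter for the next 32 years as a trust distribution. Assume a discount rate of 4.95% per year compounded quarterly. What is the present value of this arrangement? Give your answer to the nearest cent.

This is an annuity due: 128 payments of €23,200.00 at the beginning of each quarter.
Periodic rate r = 0.0495/4 per quarter; n is counted in quarters.
PV = PMT × [(1 − (1+r)^−n)/r] × (1+r) = 23,200 × [1 − (1+r)^−128] / r × (1+r) = €1,504,774.68

€1,504,774.68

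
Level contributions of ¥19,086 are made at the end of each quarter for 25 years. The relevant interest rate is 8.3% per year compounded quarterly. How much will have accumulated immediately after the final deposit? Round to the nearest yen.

¥6,252,117

This is an ordinary annuity: 100 deposits of ¥19,086 at the end of each quarter.
Periodic rate r = 0.083/4 per quarter; n is counted in quarters.
FV = PMT × [((1+r)^n − 1)/r] = 19,086 × [(1+r)^100 − 1] / r = ¥6,252,117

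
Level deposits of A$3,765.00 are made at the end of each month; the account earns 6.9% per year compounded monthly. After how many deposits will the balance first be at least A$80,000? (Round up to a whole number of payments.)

Periodic rate r = 0.069/12 per month; n is counted in months.
Ordinary annuity FV: 80,000 = 3,765 × [((1+r)^n − 1)/r].
(1+r)^n = 1 + 80,000 × r / 3,765, so n = ln(1 + 80,000·r/3,765) / ln(1+r) = 20.10.
Round up to a whole number of payments: n = 21.

21 payments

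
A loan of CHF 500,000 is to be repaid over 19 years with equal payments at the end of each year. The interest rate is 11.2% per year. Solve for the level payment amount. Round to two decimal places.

Level ordinary annuity; solve PV = PMT × [(1 − (1+r)^−n)/r] for PMT.
Periodic rate r = 0.112 per year.
With n = 19: PMT = 500,000 / ([(1 − (1+r)^−n)/r]) = CHF 64,594.13

CHF 64,594.13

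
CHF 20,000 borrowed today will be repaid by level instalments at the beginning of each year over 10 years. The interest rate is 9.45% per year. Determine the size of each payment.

Level annuity due; solve PV = PMT × [(1 − (1+r)^−n)/r] × (1+r) for PMT.
Periodic rate r = 0.0945 per year.
With n = 10: PMT = 20,000 / ([(1 − (1+r)^−n)/r] × (1+r)) = CHF 2,903.98

CHF 2,903.98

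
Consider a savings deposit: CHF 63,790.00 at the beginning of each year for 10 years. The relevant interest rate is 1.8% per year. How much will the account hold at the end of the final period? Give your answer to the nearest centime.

CHF 704,588.23

This is an annuity due: 10 deposits of CHF 63,790.00 at the beginning of each year.
Periodic rate r = 0.018 per year.
FV = PMT × [((1+r)^n − 1)/r] × (1+r) = 63,790 × [(1+r)^10 − 1] / r × (1+r) = CHF 704,588.23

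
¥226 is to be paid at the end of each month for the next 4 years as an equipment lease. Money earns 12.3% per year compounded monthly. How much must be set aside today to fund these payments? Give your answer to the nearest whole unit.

¥8,534

This is an ordinary annuity: 48 payments of ¥226 at the end of each month.
Periodic rate r = 0.123/12 per month; n is counted in months.
PV = PMT × [(1 − (1+r)^−n)/r] = 226 × [1 − (1+r)^−48] / r = ¥8,534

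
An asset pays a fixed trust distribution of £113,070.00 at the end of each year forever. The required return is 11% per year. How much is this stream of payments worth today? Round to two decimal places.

Periodic rate r = 0.11 per year.
Level perpetuity: PV = PMT / r = 113,070 / (0.11) = £1,027,909.09.

£1,027,909.09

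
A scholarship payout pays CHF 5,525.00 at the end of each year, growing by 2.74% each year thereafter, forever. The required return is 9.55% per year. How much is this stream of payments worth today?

Periodic rate r = 0.0955 per year.
Growing perpetuity (Gordon): PV = PMT₁ / (r − g) = 5,525 / (r − 0.0274) = CHF 81,130.69.

CHF 81,130.69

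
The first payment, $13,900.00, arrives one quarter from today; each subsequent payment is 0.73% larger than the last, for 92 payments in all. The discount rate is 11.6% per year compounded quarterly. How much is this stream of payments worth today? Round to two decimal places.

$550,405.57

Periodic rate r = 0.116/4 per quarter; n is counted in quarters.
Growing ordinary annuity: PV = PMT₁ × [1 − ((1+g)/(1+r))^n] / (r − g) = 13,900 × [1 − ((1+0.0073)/(1+r))^92] / (r − 0.0073) = $550,405.57.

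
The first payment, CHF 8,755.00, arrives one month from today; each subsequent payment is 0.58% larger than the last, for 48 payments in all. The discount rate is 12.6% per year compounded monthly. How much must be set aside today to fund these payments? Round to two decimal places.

Periodic rate r = 0.126/12 per month; n is counted in months.
Growing ordinary annuity: PV = PMT₁ × [1 − ((1+g)/(1+r))^n] / (r − g) = 8,755 × [1 − ((1+0.0058)/(1+r))^48] / (r − 0.0058) = CHF 373,496.31.

CHF 373,496.31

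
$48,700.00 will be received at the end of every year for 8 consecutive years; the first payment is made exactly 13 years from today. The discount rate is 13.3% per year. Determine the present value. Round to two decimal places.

Ordinary annuity of 8 payments, first payment at period 13.
Periodic rate r = 0.133 per year.
The ordinary-annuity PV formula values the stream one period before the first payment (period 12); discount that back 12 periods:
PV₀ = 48,700 × [1 − (1+r)^−8] / r × (1+r)^−12 = $51,695.55

$51,695.55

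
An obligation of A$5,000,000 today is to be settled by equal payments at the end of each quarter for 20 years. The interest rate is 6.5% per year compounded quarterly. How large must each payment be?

Level ordinary annuity; solve PV = PMT × [(1 − (1+r)^−n)/r] for PMT.
Periodic rate r = 0.065/4 per quarter; n is counted in quarters.
With n = 80: PMT = 5,000,000 / ([(1 − (1+r)^−n)/r]) = A$112,129.98

A$112,129.98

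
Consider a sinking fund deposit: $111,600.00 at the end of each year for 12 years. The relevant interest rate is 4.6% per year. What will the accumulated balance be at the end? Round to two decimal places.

$1,735,764.52

This is an ordinary annuity: 12 deposits of $111,600.00 at the end of each year.
Periodic rate r = 0.046 per year.
FV = PMT × [((1+r)^n − 1)/r] = 111,600 × [(1+r)^12 − 1] / r = $1,735,764.52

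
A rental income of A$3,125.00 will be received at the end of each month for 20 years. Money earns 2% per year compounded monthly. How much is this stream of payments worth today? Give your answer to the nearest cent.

A$617,731.36

This is an ordinary annuity: 240 payments of A$3,125.00 at the end of each month.
Periodic rate r = 0.02/12 per month; n is counted in months.
PV = PMT × [(1 − (1+r)^−n)/r] = 3,125 × [1 − (1+r)^−240] / r = A$617,731.36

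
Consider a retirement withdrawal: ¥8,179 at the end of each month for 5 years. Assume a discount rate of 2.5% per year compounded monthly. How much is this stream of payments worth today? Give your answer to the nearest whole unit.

This is an ordinary annuity: 60 payments of ¥8,179 at the end of each month.
Periodic rate r = 0.025/12 per month; n is counted in months.
PV = PMT × [(1 − (1+r)^−n)/r] = 8,179 × [1 − (1+r)^−60] / r = ¥460,857

¥460,857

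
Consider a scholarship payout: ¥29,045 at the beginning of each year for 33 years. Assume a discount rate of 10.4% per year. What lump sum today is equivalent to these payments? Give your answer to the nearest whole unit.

This is an annuity due: 33 payments of ¥29,045 at the beginning of each year.
Periodic rate r = 0.104 per year.
PV = PMT × [(1 − (1+r)^−n)/r] × (1+r) = 29,045 × [1 − (1+r)^−33] / r × (1+r) = ¥296,547

¥296,547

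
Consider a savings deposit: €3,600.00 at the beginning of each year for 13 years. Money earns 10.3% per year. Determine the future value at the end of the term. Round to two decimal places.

This is an annuity due: 13 deposits of €3,600.00 at the beginning of each year.
Periodic rate r = 0.103 per year.
FV = PMT × [((1+r)^n − 1)/r] × (1+r) = 3,600 × [(1+r)^13 − 1] / r × (1+r) = €99,335.27

€99,335.27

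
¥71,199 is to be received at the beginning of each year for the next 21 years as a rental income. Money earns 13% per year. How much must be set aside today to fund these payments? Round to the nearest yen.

¥571,354

This is an annuity due: 21 payments of ¥71,199 at the beginning of each year.
Periodic rate r = 0.13 per year.
PV = PMT × [(1 − (1+r)^−n)/r] × (1+r) = 71,199 × [1 − (1+r)^−21] / r × (1+r) = ¥571,354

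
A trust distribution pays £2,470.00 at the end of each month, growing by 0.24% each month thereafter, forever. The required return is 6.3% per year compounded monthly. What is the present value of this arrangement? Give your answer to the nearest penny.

£866,666.67

Periodic rate r = 0.063/12 per month.
Growing perpetuity (Gordon): PV = PMT₁ / (r − g) = 2,470 / (r − 0.0024) = £866,666.67.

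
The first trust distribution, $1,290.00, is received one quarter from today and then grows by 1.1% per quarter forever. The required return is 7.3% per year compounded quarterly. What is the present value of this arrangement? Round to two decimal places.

$177,931.03

Periodic rate r = 0.073/4 per quarter.
Growing perpetuity (Gordon): PV = PMT₁ / (r − g) = 1,290 / (r − 0.011) = $177,931.03.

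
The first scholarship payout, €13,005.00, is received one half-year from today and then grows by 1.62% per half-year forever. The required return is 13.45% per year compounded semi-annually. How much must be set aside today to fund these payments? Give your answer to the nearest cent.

€254,750.24

Periodic rate r = 0.1345/2 per half-year.
Growing perpetuity (Gordon): PV = PMT₁ / (r − g) = 13,005 / (r − 0.0162) = €254,750.24.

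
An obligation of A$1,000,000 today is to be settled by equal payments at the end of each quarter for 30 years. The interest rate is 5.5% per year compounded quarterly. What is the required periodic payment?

Level ordinary annuity; solve PV = PMT × [(1 − (1+r)^−n)/r] for PMT.
Periodic rate r = 0.055/4 per quarter; n is counted in quarters.
With n = 120: PMT = 1,000,000 / ([(1 − (1+r)^−n)/r]) = A$17,064.23

A$17,064.23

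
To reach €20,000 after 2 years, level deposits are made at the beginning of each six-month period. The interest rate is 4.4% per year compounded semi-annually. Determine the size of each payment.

Level annuity due; solve FV = PMT × [((1+r)^n − 1)/r] × (1+r) for PMT.
Periodic rate r = 0.044/2 per half-year; n is counted in half-years.
With n = 4: PMT = 20,000 / ([((1+r)^n − 1)/r] × (1+r)) = €4,733.85

€4,733.85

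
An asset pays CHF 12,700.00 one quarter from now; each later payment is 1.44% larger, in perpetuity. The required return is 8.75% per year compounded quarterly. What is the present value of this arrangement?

Periodic rate r = 0.0875/4 per quarter.
Growing perpetuity (Gordon): PV = PMT₁ / (r − g) = 12,700 / (r − 0.0144) = CHF 1,698,996.66.

CHF 1,698,996.66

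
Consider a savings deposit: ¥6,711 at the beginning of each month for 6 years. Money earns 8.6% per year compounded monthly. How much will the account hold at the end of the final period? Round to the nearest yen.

¥634,003

This is an annuity due: 72 deposits of ¥6,711 at the beginning of each month.
Periodic rate r = 0.086/12 per month; n is counted in months.
FV = PMT × [((1+r)^n − 1)/r] × (1+r) = 6,711 × [(1+r)^72 − 1] / r × (1+r) = ¥634,003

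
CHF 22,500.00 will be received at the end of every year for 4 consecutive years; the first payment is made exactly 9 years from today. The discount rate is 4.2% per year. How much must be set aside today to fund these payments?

Ordinary annuity of 4 payments, first payment at period 9.
Periodic rate r = 0.042 per year.
The ordinary-annuity PV formula values the stream one period before the first payment (period 8); discount that back 8 periods:
PV₀ = 22,500 × [1 − (1+r)^−4] / r × (1+r)^−8 = CHF 58,491.24

CHF 58,491.24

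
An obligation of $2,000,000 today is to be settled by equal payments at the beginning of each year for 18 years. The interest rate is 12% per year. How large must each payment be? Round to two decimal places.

Level annuity due; solve PV = PMT × [(1 − (1+r)^−n)/r] × (1+r) for PMT.
Periodic rate r = 0.12 per year.
With n = 18: PMT = 2,000,000 / ([(1 − (1+r)^−n)/r] × (1+r)) = $246,316.63

$246,316.63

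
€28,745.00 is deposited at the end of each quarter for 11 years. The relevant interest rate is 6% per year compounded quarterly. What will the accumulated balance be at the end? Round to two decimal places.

€1,773,246.51

This is an ordinary annuity: 44 deposits of €28,745.00 at the end of each quarter.
Periodic rate r = 0.06/4 per quarter; n is counted in quarters.
FV = PMT × [((1+r)^n − 1)/r] = 28,745 × [(1+r)^44 − 1] / r = €1,773,246.51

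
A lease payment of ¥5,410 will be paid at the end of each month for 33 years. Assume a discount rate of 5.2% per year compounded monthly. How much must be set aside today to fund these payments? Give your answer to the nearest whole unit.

This is an ordinary annuity: 396 payments of ¥5,410 at the end of each month.
Periodic rate r = 0.052/12 per month; n is counted in months.
PV = PMT × [(1 − (1+r)^−n)/r] = 5,410 × [1 − (1+r)^−396] / r = ¥1,023,175

¥1,023,175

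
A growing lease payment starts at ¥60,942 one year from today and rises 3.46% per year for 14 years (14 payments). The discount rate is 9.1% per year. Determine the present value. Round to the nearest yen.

Periodic rate r = 0.091 per year.
Growing ordinary annuity: PV = PMT₁ × [1 − ((1+g)/(1+r))^n] / (r − g) = 60,942 × [1 − ((1+0.0346)/(1+r))^14] / (r − 0.0346) = ¥566,600.

¥566,600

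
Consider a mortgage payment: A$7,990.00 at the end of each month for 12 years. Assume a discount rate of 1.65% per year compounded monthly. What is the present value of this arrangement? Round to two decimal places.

This is an ordinary annuity: 144 payments of A$7,990.00 at the end of each month.
Periodic rate r = 0.0165/12 per month; n is counted in months.
PV = PMT × [(1 − (1+r)^−n)/r] = 7,990 × [1 − (1+r)^−144] / r = A$1,043,166.08

A$1,043,166.08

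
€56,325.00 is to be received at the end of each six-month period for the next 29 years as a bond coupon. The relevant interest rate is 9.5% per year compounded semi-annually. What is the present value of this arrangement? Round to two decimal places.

This is an ordinary annuity: 58 payments of €56,325.00 at the end of each six-month period.
Periodic rate r = 0.095/2 per half-year; n is counted in half-years.
PV = PMT × [(1 − (1+r)^−n)/r] = 56,325 × [1 − (1+r)^−58] / r = €1,105,423.21

€1,105,423.21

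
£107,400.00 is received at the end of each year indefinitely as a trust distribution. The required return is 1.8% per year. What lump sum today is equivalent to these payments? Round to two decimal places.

Periodic rate r = 0.018 per year.
Level perpetuity: PV = PMT / r = 107,400 / (0.018) = £5,966,666.67.

£5,966,666.67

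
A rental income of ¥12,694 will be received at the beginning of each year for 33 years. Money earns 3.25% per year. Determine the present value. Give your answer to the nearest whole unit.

¥262,922

This is an annuity due: 33 payments of ¥12,694 at the beginning of each year.
Periodic rate r = 0.0325 per year.
PV = PMT × [(1 − (1+r)^−n)/r] × (1+r) = 12,694 × [1 − (1+r)^−33] / r × (1+r) = ¥262,922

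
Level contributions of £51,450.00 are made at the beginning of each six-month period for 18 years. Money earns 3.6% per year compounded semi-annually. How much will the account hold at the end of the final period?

This is an annuity due: 36 deposits of £51,450.00 at the beginning of each six-month period.
Periodic rate r = 0.036/2 per half-year; n is counted in half-years.
FV = PMT × [((1+r)^n − 1)/r] × (1+r) = 51,450 × [(1+r)^36 − 1] / r × (1+r) = £2,620,923.78

£2,620,923.78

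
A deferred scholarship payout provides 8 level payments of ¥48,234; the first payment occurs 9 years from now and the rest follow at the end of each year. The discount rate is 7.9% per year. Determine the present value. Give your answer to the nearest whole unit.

Ordinary annuity of 8 payments, first payment at period 9.
Periodic rate r = 0.079 per year.
The ordinary-annuity PV formula values the stream one period before the first payment (period 8); discount that back 8 periods:
PV₀ = 48,234 × [1 − (1+r)^−8] / r × (1+r)^−8 = ¥151,442

¥151,442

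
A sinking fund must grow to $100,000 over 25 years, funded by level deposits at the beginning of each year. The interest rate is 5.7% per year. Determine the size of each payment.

Level annuity due; solve FV = PMT × [((1+r)^n − 1)/r] × (1+r) for PMT.
Periodic rate r = 0.057 per year.
With n = 25: PMT = 100,000 / ([((1+r)^n − 1)/r] × (1+r)) = $1,798.56

$1,798.56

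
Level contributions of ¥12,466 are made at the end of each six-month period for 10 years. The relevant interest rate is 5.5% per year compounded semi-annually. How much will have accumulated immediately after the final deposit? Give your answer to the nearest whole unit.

¥326,577

This is an ordinary annuity: 20 deposits of ¥12,466 at the end of each six-month period.
Periodic rate r = 0.055/2 per half-year; n is counted in half-years.
FV = PMT × [((1+r)^n − 1)/r] = 12,466 × [(1+r)^20 − 1] / r = ¥326,577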